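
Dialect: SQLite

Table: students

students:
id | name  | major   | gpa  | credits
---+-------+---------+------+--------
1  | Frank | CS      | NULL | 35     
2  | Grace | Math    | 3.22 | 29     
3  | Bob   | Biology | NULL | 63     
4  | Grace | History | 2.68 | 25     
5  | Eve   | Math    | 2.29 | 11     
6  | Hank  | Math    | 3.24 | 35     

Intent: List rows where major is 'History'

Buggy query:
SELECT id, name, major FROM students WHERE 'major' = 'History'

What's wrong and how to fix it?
Bug: Single quotes denote string literals in SQL; the column name is being compared as a constant string

Fix: Remove the quotes around the column name (or use double quotes for an identifier)

Corrected query:
SELECT id, name, major FROM students WHERE major = 'History'

Result:
id | name  | major  
---+-------+--------
4  | Grace | History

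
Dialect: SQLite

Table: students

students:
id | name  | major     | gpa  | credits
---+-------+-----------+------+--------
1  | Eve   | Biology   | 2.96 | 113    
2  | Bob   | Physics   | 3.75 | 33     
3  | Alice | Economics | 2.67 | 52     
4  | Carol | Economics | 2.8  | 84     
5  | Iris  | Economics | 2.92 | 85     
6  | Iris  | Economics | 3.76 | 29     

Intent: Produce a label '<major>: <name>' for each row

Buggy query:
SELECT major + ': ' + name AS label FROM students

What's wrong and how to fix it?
Bug: '+' is numeric addition; on text columns SQLite converts them to 0 instead of concatenating

Fix: Use the || operator for string concatenation

Corrected query:
SELECT major || ': ' || name AS label FROM students

Result:
label           
----------------
Biology: Eve    
Physics: Bob    
Economics: Alice
Economics: Carol
Economics: Iris 
Economics: Iris 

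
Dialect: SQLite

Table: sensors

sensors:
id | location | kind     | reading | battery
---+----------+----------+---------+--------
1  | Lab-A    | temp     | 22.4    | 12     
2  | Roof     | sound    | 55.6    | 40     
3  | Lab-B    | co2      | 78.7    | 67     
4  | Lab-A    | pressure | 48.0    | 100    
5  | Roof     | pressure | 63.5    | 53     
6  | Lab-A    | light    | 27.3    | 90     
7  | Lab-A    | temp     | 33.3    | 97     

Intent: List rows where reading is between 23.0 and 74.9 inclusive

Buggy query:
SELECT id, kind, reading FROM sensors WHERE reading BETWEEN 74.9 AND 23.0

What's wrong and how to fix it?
Bug: BETWEEN expects the lower bound first; with 74.9 AND 23.0 the range is empty

Fix: Write BETWEEN 23.0 AND 74.9

Corrected query:
SELECT id, kind, reading FROM sensors WHERE reading BETWEEN 23.0 AND 74.9

Result:
id | kind     | reading
---+----------+--------
2  | sound    | 55.6   
4  | pressure | 48     
5  | pressure | 63.5   
6  | light    | 27.3   
7  | temp     | 33.3   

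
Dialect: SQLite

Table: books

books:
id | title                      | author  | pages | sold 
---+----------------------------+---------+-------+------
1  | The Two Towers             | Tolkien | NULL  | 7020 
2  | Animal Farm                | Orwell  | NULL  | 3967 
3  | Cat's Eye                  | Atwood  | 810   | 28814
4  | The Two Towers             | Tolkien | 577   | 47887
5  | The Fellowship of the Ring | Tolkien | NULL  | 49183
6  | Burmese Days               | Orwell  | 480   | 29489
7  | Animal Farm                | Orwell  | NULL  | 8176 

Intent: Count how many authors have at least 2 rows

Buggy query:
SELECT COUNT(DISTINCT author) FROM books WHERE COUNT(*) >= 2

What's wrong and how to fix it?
Bug: WHERE filters individual rows, not groups, so a group-level COUNT is invalid there

Fix: Use a subquery that GROUPs and filters with HAVING, then count its rows

Corrected query:
SELECT COUNT(*) FROM (SELECT author FROM books GROUP BY author HAVING COUNT(*) >= 2)

Result:
COUNT(*)
--------
2       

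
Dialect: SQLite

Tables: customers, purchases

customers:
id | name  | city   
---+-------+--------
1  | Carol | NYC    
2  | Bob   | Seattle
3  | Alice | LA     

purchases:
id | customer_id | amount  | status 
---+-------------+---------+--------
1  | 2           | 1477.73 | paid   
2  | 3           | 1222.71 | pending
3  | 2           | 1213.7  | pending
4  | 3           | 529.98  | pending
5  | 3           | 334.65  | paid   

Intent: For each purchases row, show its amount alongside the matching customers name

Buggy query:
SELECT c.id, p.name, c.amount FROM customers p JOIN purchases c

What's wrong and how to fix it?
Bug: JOIN with no ON clause produces a cartesian product; every purchases row pairs with every customers row

Fix: Add ON c.customer_id = p.id to the JOIN

Corrected query:
SELECT c.id, p.name, c.amount FROM customers p JOIN purchases c ON c.customer_id = p.id

Result:
id | name  | amount 
---+-------+--------
1  | Bob   | 1477.73
2  | Alice | 1222.71
3  | Bob   | 1213.7 
4  | Alice | 529.98 
5  | Alice | 334.65 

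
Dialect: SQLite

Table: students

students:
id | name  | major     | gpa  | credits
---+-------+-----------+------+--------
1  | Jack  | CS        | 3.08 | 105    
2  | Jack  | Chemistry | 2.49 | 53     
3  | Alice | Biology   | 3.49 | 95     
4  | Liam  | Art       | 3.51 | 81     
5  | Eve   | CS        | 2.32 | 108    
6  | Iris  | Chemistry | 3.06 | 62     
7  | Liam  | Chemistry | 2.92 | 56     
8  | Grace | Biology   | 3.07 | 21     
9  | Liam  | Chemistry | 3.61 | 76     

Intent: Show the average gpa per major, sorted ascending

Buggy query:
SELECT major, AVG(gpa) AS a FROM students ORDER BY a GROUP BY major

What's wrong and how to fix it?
Bug: ORDER BY appears before GROUP BY; SQL clause order requires GROUP BY first

Fix: Move ORDER BY to the end, after GROUP BY

Corrected query:
SELECT major, AVG(gpa) AS a FROM students GROUP BY major ORDER BY a

Result:
major     | a   
----------+-----
CS        | 2.7 
Chemistry | 3.02
Biology   | 3.28
Art       | 3.51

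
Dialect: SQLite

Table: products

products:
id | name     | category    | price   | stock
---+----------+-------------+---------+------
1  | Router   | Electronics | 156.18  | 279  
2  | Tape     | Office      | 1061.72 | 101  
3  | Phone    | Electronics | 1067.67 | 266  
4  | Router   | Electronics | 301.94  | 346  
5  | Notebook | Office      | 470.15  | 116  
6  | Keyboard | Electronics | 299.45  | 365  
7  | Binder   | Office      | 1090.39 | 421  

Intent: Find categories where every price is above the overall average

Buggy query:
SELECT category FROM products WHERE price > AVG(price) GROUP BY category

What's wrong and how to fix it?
Bug: WHERE evaluates per row before aggregation, so AVG() is unavailable

Fix: Use a subquery for AVG and a HAVING MIN(...) filter so the condition holds for every row in the group

Corrected query:
SELECT category FROM products GROUP BY category HAVING MIN(price) > (SELECT AVG(price) FROM products)

Result:
(no rows)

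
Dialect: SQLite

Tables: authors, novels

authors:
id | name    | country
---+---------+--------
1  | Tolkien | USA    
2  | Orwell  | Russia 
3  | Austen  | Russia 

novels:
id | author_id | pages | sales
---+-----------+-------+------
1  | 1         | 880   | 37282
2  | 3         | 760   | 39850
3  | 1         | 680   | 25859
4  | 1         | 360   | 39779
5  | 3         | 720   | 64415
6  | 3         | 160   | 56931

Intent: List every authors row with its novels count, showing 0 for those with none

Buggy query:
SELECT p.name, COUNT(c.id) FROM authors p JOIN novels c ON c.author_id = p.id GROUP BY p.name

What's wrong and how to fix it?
Bug: INNER JOIN drops authors rows that have no matching novels rows

Fix: Use LEFT JOIN so parents without children still appear (COUNT(c.id) gives 0)

Corrected query:
SELECT p.name, COUNT(c.id) FROM authors p LEFT JOIN novels c ON c.author_id = p.id GROUP BY p.name

Result:
name    | COUNT(c.id)
--------+------------
Austen  | 3          
Orwell  | 0          
Tolkien | 3          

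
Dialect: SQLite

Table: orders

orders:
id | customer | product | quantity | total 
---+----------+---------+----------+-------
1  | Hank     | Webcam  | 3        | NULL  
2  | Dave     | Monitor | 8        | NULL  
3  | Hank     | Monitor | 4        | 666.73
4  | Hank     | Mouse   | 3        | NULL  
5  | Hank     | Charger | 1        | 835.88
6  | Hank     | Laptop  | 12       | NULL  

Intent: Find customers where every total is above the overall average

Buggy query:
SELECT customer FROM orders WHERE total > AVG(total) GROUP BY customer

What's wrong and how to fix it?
Bug: AVG() is an aggregate; it can't sit directly in WHERE

Fix: Compute the overall average in a scalar subquery and compare each group's MIN against it in HAVING

Corrected query:
SELECT customer FROM orders GROUP BY customer HAVING MIN(total) > (SELECT AVG(total) FROM orders)

Result:
(no rows)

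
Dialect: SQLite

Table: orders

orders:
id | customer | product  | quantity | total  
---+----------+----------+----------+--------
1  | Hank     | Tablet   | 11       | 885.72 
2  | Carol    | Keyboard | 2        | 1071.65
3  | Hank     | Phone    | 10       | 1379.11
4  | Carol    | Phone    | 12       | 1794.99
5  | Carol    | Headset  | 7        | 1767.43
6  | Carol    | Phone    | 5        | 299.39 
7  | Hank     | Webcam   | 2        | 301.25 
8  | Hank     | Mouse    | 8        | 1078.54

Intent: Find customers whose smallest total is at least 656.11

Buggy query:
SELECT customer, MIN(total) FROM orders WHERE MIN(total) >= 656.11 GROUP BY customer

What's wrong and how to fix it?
Bug: Aggregates like MIN are computed per group after WHERE runs

Fix: Use HAVING for the per-group MIN condition

Corrected query:
SELECT customer, MIN(total) FROM orders GROUP BY customer HAVING MIN(total) >= 656.11

Result:
(no rows)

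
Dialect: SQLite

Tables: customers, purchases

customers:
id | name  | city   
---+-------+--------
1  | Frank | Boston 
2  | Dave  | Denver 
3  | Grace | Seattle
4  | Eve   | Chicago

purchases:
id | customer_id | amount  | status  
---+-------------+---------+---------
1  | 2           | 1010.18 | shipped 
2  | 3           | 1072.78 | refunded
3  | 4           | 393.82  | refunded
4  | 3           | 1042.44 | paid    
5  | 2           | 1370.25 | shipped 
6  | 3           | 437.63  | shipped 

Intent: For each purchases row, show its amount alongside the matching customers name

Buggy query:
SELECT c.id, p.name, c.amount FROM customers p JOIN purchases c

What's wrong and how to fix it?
Bug: JOIN with no ON clause produces a cartesian product; every purchases row pairs with every customers row

Fix: Specify the join condition linking the foreign key to the parent id

Corrected query:
SELECT c.id, p.name, c.amount FROM customers p JOIN purchases c ON c.customer_id = p.id

Result:
id | name  | amount 
---+-------+--------
1  | Dave  | 1010.18
2  | Grace | 1072.78
3  | Eve   | 393.82 
4  | Grace | 1042.44
5  | Dave  | 1370.25
6  | Grace | 437.63 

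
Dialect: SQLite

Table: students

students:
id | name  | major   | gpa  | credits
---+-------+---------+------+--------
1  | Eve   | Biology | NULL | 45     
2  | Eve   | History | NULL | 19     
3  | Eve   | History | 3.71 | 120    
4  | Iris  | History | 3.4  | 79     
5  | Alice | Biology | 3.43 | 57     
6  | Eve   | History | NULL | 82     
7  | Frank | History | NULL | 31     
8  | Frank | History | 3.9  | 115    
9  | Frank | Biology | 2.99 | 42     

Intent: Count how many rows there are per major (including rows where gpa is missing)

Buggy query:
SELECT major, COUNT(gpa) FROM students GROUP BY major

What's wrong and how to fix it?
Bug: COUNT(gpa) skips NULLs, so groups with missing gpa are undercounted

Fix: Replace COUNT(gpa) with COUNT(*)

Corrected query:
SELECT major, COUNT(*) FROM students GROUP BY major

Result:
major   | COUNT(*)
--------+---------
Biology | 3       
History | 6       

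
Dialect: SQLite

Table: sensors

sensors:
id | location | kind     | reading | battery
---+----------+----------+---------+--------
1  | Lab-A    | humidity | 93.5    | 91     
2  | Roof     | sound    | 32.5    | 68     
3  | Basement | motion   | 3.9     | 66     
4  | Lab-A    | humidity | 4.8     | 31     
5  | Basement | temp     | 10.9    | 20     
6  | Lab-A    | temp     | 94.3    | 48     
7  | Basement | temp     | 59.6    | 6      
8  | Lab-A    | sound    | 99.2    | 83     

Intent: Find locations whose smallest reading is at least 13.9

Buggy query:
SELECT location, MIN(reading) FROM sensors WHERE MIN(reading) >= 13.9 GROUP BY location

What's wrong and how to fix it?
Bug: Aggregates like MIN are computed per group after WHERE runs

Fix: Use HAVING for the per-group MIN condition

Corrected query:
SELECT location, MIN(reading) FROM sensors GROUP BY location HAVING MIN(reading) >= 13.9

Result:
location | MIN(reading)
---------+-------------
Roof     | 32.5        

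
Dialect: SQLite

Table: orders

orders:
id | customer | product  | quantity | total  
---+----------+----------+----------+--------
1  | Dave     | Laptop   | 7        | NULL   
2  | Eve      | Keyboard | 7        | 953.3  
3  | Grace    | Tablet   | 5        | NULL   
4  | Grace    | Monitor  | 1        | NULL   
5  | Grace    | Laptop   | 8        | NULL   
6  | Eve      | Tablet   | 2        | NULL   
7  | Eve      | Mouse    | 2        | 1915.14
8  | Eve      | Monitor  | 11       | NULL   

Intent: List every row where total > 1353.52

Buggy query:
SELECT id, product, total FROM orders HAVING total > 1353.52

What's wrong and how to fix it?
Bug: This is a non-aggregate query (no GROUP BY, no aggregates), so in SQLite the HAVING clause is invalid here; a row-level condition belongs in WHERE

Fix: Replace HAVING with WHERE since the condition applies to individual rows

Corrected query:
SELECT id, product, total FROM orders WHERE total > 1353.52

Result:
id | product | total  
---+---------+--------
7  | Mouse   | 1915.14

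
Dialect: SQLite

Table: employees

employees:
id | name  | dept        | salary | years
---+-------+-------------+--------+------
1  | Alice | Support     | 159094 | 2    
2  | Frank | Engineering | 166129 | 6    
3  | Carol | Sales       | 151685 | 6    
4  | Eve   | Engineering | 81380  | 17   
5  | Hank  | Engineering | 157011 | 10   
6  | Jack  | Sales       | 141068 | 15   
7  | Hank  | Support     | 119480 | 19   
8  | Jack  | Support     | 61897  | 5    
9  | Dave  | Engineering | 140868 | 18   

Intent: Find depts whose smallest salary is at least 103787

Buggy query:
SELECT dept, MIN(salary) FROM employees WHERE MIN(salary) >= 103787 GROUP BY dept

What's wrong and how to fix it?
Bug: MIN() in WHERE is a misuse of aggregate

Fix: Use HAVING for the per-group MIN condition

Corrected query:
SELECT dept, MIN(salary) FROM employees GROUP BY dept HAVING MIN(salary) >= 103787

Result:
dept  | MIN(salary)
------+------------
Sales | 141068     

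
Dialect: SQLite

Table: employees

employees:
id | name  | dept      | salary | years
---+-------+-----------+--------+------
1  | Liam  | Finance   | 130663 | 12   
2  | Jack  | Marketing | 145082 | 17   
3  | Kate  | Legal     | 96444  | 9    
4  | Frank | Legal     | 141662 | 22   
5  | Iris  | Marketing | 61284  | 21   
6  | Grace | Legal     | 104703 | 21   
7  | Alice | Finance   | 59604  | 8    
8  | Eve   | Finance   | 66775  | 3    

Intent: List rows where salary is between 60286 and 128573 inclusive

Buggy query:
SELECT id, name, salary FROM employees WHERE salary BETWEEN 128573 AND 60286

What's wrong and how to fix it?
Bug: BETWEEN expects the lower bound first; with 128573 AND 60286 the range is empty

Fix: Write BETWEEN 60286 AND 128573

Corrected query:
SELECT id, name, salary FROM employees WHERE salary BETWEEN 60286 AND 128573

Result:
id | name  | salary
---+-------+-------
3  | Kate  | 96444 
5  | Iris  | 61284 
6  | Grace | 104703
8  | Eve   | 66775 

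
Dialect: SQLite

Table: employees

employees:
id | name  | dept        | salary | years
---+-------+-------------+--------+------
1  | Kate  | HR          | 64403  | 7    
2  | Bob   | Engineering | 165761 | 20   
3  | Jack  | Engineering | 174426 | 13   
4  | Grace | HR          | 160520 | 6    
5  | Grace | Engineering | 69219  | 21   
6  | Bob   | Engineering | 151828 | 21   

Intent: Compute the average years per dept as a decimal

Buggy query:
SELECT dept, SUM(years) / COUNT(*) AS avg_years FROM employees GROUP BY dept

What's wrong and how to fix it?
Bug: Both operands are integers, so '/' performs integer division and truncates

Fix: Multiply by 1.0 (or CAST to REAL) to force floating-point division

Corrected query:
SELECT dept, SUM(years) * 1.0 / COUNT(*) AS avg_years FROM employees GROUP BY dept

Result:
dept        | avg_years
------------+----------
Engineering | 18.75    
HR          | 6.5      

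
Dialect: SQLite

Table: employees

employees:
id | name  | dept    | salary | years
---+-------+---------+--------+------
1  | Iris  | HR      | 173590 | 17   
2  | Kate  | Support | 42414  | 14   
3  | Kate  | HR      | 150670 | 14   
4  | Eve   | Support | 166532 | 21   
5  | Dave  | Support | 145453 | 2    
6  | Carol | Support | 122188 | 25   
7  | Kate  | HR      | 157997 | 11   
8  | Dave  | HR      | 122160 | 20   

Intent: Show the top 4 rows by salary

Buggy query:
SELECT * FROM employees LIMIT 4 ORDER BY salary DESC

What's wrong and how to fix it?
Bug: ORDER BY cannot follow LIMIT; LIMIT is the final clause

Fix: Sort with ORDER BY, then apply LIMIT

Corrected query:
SELECT * FROM employees ORDER BY salary DESC LIMIT 4

Result:
id | name | dept    | salary | years
---+------+---------+--------+------
1  | Iris | HR      | 173590 | 17   
4  | Eve  | Support | 166532 | 21   
7  | Kate | HR      | 157997 | 11   
3  | Kate | HR      | 150670 | 14   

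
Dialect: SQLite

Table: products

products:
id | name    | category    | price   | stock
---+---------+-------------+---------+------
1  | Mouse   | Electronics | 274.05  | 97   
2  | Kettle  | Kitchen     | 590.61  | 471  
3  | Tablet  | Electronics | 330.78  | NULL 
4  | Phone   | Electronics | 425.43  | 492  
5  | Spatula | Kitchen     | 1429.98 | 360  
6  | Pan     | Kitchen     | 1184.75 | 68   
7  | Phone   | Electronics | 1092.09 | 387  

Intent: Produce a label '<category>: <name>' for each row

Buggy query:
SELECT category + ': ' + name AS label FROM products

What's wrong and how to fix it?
Bug: '+' is numeric addition; on text columns SQLite converts them to 0 instead of concatenating

Fix: Replace + with || to concatenate text

Corrected query:
SELECT category || ': ' || name AS label FROM products

Result:
label              
-------------------
Electronics: Mouse 
Kitchen: Kettle    
Electronics: Tablet
Electronics: Phone 
Kitchen: Spatula   
Kitchen: Pan       
Electronics: Phone 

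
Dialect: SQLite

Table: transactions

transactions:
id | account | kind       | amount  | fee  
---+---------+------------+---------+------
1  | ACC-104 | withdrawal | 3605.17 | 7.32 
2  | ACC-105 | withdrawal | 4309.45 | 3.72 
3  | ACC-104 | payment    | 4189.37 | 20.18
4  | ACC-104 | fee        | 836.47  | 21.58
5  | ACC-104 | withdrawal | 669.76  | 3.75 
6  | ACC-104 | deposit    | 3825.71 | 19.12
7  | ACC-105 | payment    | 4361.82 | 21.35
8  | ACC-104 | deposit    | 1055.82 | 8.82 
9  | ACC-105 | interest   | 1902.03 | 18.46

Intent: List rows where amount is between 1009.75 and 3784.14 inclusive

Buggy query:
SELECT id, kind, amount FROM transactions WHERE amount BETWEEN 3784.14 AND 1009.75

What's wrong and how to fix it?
Bug: BETWEEN expects the lower bound first; with 3784.14 AND 1009.75 the range is empty

Fix: Swap the bounds so the smaller value comes first

Corrected query:
SELECT id, kind, amount FROM transactions WHERE amount BETWEEN 1009.75 AND 3784.14

Result:
id | kind       | amount 
---+------------+--------
1  | withdrawal | 3605.17
8  | deposit    | 1055.82
9  | interest   | 1902.03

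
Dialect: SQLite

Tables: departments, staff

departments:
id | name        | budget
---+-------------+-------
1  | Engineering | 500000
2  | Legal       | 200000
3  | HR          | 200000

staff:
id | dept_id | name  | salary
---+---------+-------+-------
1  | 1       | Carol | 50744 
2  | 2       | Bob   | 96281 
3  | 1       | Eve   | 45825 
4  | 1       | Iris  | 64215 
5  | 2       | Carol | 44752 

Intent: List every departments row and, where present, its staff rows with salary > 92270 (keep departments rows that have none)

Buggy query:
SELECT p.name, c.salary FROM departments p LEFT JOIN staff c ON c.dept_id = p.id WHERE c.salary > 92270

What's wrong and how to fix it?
Bug: A WHERE condition on the right-hand table after LEFT JOIN drops unmatched parents

Fix: Put 'c.salary > 92270' in the JOIN's ON clause instead of WHERE

Corrected query:
SELECT p.name, c.salary FROM departments p LEFT JOIN staff c ON c.dept_id = p.id AND c.salary > 92270

Result:
name        | salary
------------+-------
Engineering | NULL  
Legal       | 96281 
HR          | NULL  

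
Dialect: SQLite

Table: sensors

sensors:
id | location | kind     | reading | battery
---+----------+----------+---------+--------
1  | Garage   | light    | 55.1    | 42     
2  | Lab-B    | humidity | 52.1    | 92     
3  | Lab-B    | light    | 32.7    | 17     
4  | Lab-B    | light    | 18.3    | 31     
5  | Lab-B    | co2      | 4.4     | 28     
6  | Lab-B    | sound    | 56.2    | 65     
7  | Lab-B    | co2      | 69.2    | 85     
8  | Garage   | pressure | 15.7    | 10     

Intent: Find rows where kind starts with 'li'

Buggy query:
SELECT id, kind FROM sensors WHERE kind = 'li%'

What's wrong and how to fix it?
Bug: '=' compares the literal string including the % character; pattern matching needs LIKE

Fix: Replace '=' with LIKE so 'li%' is treated as a pattern

Corrected query:
SELECT id, kind FROM sensors WHERE kind LIKE 'li%'

Result:
id | kind 
---+------
1  | light
3  | light
4  | light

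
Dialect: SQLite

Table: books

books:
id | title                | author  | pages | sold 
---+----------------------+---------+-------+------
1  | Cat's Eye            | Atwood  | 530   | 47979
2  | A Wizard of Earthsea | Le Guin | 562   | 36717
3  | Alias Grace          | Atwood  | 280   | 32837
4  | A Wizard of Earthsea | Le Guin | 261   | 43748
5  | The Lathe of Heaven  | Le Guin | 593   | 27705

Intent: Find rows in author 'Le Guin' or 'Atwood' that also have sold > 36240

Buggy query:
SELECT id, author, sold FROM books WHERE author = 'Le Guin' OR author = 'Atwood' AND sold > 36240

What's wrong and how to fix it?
Bug: Without parentheses, AND is evaluated before OR, so the sold filter only applies to the 'Atwood' branch

Fix: Group the OR with parentheses (or use IN), then AND the threshold

Corrected query:
SELECT id, author, sold FROM books WHERE (author = 'Le Guin' OR author = 'Atwood') AND sold > 36240

Result:
id | author  | sold 
---+---------+------
1  | Atwood  | 47979
2  | Le Guin | 36717
4  | Le Guin | 43748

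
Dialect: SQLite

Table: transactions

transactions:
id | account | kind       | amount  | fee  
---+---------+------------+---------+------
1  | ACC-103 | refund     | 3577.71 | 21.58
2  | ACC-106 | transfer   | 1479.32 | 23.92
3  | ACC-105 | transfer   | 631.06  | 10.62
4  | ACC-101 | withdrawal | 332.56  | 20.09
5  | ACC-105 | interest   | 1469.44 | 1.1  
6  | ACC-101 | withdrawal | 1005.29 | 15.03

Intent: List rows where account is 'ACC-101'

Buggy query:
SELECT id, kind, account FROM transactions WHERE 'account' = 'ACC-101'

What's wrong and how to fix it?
Bug: Single quotes denote string literals in SQL; the column name is being compared as a constant string

Fix: Remove the quotes around the column name (or use double quotes for an identifier)

Corrected query:
SELECT id, kind, account FROM transactions WHERE account = 'ACC-101'

Result:
id | kind       | account
---+------------+--------
4  | withdrawal | ACC-101
6  | withdrawal | ACC-101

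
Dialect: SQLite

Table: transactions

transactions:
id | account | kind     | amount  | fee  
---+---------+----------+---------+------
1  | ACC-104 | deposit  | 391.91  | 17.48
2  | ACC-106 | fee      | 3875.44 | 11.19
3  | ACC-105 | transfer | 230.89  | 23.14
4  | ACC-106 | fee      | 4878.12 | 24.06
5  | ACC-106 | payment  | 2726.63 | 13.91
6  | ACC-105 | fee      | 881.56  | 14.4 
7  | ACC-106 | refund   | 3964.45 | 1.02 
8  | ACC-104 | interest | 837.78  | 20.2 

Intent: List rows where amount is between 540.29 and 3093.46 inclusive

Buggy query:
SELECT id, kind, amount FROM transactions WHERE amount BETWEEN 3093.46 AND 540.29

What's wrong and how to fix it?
Bug: The bounds are reversed; BETWEEN a AND b requires a <= b to match anything

Fix: Write BETWEEN 540.29 AND 3093.46

Corrected query:
SELECT id, kind, amount FROM transactions WHERE amount BETWEEN 540.29 AND 3093.46

Result:
id | kind     | amount 
---+----------+--------
5  | payment  | 2726.63
6  | fee      | 881.56 
8  | interest | 837.78 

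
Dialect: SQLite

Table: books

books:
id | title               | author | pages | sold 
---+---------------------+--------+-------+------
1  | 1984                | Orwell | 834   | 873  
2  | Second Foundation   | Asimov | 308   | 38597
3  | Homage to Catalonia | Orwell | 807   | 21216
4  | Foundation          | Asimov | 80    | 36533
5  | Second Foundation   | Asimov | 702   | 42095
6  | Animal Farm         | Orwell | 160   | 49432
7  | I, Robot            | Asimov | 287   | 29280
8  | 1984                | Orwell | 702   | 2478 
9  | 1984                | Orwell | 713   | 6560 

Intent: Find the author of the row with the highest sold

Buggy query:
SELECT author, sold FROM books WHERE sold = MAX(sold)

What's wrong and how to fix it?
Bug: WHERE is evaluated per row; an aggregate over the whole table isn't defined there

Fix: Wrap MAX in a scalar subquery so WHERE compares against a single value

Corrected query:
SELECT author, sold FROM books WHERE sold = (SELECT MAX(sold) FROM books)

Result:
author | sold 
-------+------
Orwell | 49432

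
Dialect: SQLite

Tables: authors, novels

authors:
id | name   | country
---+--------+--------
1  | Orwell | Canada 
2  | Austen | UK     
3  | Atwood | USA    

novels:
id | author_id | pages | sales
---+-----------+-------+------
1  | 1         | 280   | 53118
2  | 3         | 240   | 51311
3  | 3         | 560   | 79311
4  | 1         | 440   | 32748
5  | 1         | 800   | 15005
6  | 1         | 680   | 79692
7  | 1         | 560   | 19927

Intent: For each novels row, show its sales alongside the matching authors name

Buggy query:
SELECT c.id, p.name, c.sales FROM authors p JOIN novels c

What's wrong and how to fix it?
Bug: JOIN with no ON clause produces a cartesian product; every novels row pairs with every authors row

Fix: Add ON c.author_id = p.id to the JOIN

Corrected query:
SELECT c.id, p.name, c.sales FROM authors p JOIN novels c ON c.author_id = p.id

Result:
id | name   | sales
---+--------+------
1  | Orwell | 53118
2  | Atwood | 51311
3  | Atwood | 79311
4  | Orwell | 32748
5  | Orwell | 15005
6  | Orwell | 79692
7  | Orwell | 19927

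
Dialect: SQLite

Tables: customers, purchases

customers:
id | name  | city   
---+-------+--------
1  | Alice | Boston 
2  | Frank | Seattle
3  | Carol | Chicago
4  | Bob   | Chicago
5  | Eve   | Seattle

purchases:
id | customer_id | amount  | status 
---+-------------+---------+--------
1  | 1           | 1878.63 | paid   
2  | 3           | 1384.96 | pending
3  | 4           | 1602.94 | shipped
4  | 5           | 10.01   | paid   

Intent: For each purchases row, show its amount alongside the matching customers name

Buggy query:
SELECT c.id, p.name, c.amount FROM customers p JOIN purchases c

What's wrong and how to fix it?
Bug: JOIN with no ON clause produces a cartesian product; every purchases row pairs with every customers row

Fix: Add ON c.customer_id = p.id to the JOIN

Corrected query:
SELECT c.id, p.name, c.amount FROM customers p JOIN purchases c ON c.customer_id = p.id

Result:
id | name  | amount 
---+-------+--------
1  | Alice | 1878.63
2  | Carol | 1384.96
3  | Bob   | 1602.94
4  | Eve   | 10.01  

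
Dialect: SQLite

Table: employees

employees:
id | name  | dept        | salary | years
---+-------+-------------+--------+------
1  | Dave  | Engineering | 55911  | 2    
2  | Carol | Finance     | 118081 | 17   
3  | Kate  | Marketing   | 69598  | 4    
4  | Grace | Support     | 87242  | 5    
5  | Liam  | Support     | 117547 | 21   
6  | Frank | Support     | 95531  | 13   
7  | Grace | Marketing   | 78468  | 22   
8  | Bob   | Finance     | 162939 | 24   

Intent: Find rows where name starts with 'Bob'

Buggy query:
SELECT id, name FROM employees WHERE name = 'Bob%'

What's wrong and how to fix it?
Bug: '=' compares the literal string including the % character; pattern matching needs LIKE

Fix: Replace '=' with LIKE so 'Bob%' is treated as a pattern

Corrected query:
SELECT id, name FROM employees WHERE name LIKE 'Bob%'

Result:
id | name
---+-----
8  | Bob 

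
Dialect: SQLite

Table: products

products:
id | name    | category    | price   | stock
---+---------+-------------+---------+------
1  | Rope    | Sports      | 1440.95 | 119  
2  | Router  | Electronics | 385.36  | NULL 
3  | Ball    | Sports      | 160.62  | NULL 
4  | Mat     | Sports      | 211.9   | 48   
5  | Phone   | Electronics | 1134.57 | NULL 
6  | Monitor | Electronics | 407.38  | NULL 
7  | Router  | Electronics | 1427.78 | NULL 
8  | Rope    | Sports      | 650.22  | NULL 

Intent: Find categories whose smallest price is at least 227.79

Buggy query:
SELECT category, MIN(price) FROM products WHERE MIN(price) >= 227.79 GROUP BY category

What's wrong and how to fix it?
Bug: MIN() in WHERE is a misuse of aggregate

Fix: Replace WHERE with HAVING after the GROUP BY

Corrected query:
SELECT category, MIN(price) FROM products GROUP BY category HAVING MIN(price) >= 227.79

Result:
category    | MIN(price)
------------+-----------
Electronics | 385.36    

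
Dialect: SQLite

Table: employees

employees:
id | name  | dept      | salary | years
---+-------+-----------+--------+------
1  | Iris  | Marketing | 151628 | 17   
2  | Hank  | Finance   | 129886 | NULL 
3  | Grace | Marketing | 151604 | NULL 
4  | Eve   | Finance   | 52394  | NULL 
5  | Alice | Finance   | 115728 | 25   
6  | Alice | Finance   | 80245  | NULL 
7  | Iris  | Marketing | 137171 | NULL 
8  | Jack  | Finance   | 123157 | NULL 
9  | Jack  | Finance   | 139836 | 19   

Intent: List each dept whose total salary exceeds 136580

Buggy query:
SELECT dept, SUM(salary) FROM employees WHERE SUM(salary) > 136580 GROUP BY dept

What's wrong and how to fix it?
Bug: Aggregate functions cannot appear in a WHERE clause

Fix: Use HAVING (which filters groups after aggregation) instead of WHERE

Corrected query:
SELECT dept, SUM(salary) FROM employees GROUP BY dept HAVING SUM(salary) > 136580

Result:
dept      | SUM(salary)
----------+------------
Finance   | 641246     
Marketing | 440403     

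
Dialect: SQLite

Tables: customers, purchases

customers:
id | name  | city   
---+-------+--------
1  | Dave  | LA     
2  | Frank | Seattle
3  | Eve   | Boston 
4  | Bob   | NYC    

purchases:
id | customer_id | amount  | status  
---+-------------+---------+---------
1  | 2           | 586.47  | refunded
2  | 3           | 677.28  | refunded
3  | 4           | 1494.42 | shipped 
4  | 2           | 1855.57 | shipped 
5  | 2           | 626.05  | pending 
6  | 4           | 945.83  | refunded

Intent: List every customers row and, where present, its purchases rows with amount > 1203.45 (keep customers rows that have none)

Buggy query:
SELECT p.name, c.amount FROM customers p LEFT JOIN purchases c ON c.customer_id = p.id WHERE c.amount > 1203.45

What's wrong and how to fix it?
Bug: Filtering c.amount in WHERE discards the NULL rows produced by LEFT JOIN, turning it into an inner join

Fix: Move the right-table condition into the ON clause so unmatched parents are kept

Corrected query:
SELECT p.name, c.amount FROM customers p LEFT JOIN purchases c ON c.customer_id = p.id AND c.amount > 1203.45

Result:
name  | amount 
------+--------
Dave  | NULL   
Frank | 1855.57
Eve   | NULL   
Bob   | 1494.42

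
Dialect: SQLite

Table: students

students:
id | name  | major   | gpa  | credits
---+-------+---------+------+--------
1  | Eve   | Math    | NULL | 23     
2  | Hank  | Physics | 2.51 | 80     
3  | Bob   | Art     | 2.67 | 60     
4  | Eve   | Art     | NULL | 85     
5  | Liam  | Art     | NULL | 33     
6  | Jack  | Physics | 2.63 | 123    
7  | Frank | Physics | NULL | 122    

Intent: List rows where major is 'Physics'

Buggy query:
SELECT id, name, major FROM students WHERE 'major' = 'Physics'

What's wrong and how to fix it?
Bug: Single quotes denote string literals in SQL; the column name is being compared as a constant string

Fix: Remove the quotes around the column name (or use double quotes for an identifier)

Corrected query:
SELECT id, name, major FROM students WHERE major = 'Physics'

Result:
id | name  | major  
---+-------+--------
2  | Hank  | Physics
6  | Jack  | Physics
7  | Frank | Physics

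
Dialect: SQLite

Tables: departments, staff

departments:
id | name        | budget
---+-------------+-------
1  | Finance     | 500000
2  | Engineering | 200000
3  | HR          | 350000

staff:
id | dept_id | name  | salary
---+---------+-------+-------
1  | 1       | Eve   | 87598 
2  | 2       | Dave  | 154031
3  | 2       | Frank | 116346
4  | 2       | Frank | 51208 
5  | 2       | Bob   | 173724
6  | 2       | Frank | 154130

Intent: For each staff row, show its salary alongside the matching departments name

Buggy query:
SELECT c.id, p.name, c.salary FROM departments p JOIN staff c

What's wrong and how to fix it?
Bug: Missing join condition: each staff row is matched to all departments rows instead of just its own

Fix: Add ON c.dept_id = p.id to the JOIN

Corrected query:
SELECT c.id, p.name, c.salary FROM departments p JOIN staff c ON c.dept_id = p.id

Result:
id | name        | salary
---+-------------+-------
1  | Finance     | 87598 
2  | Engineering | 154031
3  | Engineering | 116346
4  | Engineering | 51208 
5  | Engineering | 173724
6  | Engineering | 154130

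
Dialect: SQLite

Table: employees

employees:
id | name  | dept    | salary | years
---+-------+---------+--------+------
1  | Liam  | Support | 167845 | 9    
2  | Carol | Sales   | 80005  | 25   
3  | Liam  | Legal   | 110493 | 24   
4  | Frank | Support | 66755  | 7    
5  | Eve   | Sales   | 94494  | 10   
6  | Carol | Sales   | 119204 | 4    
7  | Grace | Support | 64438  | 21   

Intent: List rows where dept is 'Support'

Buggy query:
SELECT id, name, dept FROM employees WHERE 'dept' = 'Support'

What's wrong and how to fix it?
Bug: 'dept' in single quotes is a string literal, not the column; the comparison is literal-vs-literal and never true

Fix: Reference the column as dept without single quotes

Corrected query:
SELECT id, name, dept FROM employees WHERE dept = 'Support'

Result:
id | name  | dept   
---+-------+--------
1  | Liam  | Support
4  | Frank | Support
7  | Grace | Support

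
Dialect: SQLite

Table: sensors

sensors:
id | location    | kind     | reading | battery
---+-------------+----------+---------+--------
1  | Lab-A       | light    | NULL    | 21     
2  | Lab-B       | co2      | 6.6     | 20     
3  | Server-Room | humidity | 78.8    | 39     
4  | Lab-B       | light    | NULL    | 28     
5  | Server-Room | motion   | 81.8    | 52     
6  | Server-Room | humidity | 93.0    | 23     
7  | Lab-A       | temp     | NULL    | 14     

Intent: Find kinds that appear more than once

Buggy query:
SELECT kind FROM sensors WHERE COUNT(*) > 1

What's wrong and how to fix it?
Bug: WHERE can't reference COUNT(*); aggregates are computed after WHERE

Fix: GROUP BY kind, then filter groups with HAVING COUNT(*) > 1

Corrected query:
SELECT kind FROM sensors GROUP BY kind HAVING COUNT(*) > 1

Result:
kind    
--------
humidity
light   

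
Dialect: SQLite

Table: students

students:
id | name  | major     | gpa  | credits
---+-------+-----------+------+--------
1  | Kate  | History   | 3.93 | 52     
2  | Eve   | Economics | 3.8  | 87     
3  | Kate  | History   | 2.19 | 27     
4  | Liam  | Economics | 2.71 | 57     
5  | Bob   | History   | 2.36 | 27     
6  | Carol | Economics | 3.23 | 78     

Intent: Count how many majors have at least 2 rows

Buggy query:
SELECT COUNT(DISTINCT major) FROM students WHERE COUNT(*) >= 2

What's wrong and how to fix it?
Bug: WHERE filters individual rows, not groups, so a group-level COUNT is invalid there

Fix: Use a subquery that GROUPs and filters with HAVING, then count its rows

Corrected query:
SELECT COUNT(*) FROM (SELECT major FROM students GROUP BY major HAVING COUNT(*) >= 2)

Result:
COUNT(*)
--------
2       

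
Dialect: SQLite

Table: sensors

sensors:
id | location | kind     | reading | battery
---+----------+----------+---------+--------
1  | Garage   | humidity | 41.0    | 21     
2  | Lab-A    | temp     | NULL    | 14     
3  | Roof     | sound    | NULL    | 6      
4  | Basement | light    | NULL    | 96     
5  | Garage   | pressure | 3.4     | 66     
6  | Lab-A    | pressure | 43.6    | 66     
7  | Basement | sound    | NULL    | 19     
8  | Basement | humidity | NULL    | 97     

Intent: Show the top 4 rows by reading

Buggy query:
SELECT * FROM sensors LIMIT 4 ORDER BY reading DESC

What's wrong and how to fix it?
Bug: ORDER BY cannot follow LIMIT; LIMIT is the final clause

Fix: Sort with ORDER BY, then apply LIMIT

Corrected query:
SELECT * FROM sensors ORDER BY reading DESC LIMIT 4

Result:
id | location | kind     | reading | battery
---+----------+----------+---------+--------
6  | Lab-A    | pressure | 43.6    | 66     
1  | Garage   | humidity | 41      | 21     
5  | Garage   | pressure | 3.4     | 66     
2  | Lab-A    | temp     | NULL    | 14     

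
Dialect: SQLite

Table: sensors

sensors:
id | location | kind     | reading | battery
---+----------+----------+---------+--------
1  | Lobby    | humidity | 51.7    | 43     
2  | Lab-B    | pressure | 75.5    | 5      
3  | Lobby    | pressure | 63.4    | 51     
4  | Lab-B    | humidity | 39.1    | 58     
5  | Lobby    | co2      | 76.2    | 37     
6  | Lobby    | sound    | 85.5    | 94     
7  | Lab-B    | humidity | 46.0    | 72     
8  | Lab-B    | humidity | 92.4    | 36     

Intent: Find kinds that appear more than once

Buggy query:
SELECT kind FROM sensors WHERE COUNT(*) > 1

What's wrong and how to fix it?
Bug: COUNT(*) is an aggregate and cannot be used in WHERE

Fix: GROUP BY kind, then filter groups with HAVING COUNT(*) > 1

Corrected query:
SELECT kind FROM sensors GROUP BY kind HAVING COUNT(*) > 1

Result:
kind    
--------
humidity
pressure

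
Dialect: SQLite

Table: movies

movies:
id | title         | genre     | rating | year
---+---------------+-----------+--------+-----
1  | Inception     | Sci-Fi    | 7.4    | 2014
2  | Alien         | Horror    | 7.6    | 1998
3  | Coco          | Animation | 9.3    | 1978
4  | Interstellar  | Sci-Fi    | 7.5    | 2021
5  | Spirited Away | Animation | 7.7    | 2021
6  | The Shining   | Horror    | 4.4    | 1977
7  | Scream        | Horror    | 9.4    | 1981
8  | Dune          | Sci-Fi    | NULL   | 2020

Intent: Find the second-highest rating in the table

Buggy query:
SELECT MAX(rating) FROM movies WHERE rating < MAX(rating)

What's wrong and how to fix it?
Bug: The inner MAX is an aggregate inside WHERE, which is not allowed

Fix: Put the inner MAX in a scalar subquery

Corrected query:
SELECT MAX(rating) FROM movies WHERE rating < (SELECT MAX(rating) FROM movies)

Result:
MAX(rating)
-----------
9.3        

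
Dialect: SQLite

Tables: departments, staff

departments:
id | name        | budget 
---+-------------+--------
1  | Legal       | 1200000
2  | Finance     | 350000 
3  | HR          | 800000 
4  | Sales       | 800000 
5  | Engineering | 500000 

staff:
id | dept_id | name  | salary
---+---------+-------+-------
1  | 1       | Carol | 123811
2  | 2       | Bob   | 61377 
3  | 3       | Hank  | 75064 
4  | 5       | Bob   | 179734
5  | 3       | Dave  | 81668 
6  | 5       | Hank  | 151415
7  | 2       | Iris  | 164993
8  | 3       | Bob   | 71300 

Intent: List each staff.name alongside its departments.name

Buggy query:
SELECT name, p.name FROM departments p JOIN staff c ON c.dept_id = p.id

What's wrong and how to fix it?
Bug: 'name' exists in both joined tables, so the database can't tell which one is meant

Fix: Qualify the column with its table alias (c.name)

Corrected query:
SELECT c.name, p.name FROM departments p JOIN staff c ON c.dept_id = p.id

Result:
name  | name       
------+------------
Carol | Legal      
Bob   | Finance    
Hank  | HR         
Bob   | Engineering
Dave  | HR         
Hank  | Engineering
Iris  | Finance    
Bob   | HR         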